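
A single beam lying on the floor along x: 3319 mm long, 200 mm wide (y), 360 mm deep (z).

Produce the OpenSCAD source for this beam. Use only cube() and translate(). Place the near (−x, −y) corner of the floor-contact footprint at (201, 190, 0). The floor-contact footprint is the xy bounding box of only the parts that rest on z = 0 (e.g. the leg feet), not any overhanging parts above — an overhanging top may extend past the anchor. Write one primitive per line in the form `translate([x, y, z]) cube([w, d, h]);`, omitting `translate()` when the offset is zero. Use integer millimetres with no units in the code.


translate([201, 190, 0]) cube([3319, 200, 360]);


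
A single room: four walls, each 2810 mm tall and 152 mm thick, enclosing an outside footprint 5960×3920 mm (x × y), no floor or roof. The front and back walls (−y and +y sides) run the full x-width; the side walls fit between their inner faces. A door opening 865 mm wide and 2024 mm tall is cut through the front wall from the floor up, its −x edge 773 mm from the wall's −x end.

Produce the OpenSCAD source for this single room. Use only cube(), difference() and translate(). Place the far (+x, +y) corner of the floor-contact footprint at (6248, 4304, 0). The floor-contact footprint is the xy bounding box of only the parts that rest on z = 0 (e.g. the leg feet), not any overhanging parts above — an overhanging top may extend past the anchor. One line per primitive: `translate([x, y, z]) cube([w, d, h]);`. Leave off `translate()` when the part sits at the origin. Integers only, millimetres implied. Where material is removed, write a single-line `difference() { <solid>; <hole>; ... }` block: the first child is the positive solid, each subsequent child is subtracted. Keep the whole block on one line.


difference() { translate([288, 384, 0]) cube([5960, 152, 2810]); translate([1061, 384, 0]) cube([865, 152, 2024]); }
translate([288, 4152, 0]) cube([5960, 152, 2810]);
translate([288, 536, 0]) cube([152, 3616, 2810]);
translate([6096, 536, 0]) cube([152, 3616, 2810]);


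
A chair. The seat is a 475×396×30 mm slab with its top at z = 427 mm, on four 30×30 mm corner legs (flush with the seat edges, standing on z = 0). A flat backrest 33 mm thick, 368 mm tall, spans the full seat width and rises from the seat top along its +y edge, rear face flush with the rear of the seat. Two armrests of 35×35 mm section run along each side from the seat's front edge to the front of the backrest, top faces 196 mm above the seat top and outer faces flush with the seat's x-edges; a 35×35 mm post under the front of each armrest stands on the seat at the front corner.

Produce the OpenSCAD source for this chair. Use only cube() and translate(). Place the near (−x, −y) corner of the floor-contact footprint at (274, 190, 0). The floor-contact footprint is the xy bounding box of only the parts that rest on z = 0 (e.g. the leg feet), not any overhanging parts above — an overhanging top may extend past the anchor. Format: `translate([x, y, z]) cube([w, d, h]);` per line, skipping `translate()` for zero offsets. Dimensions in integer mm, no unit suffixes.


// leg_h = 427 - 30 = 397
// arm post h = 196 - 35 = 161
translate([274, 190, 397]) cube([475, 396, 30]);
translate([274, 190, 0]) cube([30, 30, 397]);
translate([719, 190, 0]) cube([30, 30, 397]);
translate([274, 556, 0]) cube([30, 30, 397]);
translate([719, 556, 0]) cube([30, 30, 397]);
translate([274, 553, 427]) cube([475, 33, 368]);
translate([274, 190, 588]) cube([35, 363, 35]);
translate([714, 190, 588]) cube([35, 363, 35]);
translate([274, 190, 427]) cube([35, 35, 161]);
translate([714, 190, 427]) cube([35, 35, 161]);


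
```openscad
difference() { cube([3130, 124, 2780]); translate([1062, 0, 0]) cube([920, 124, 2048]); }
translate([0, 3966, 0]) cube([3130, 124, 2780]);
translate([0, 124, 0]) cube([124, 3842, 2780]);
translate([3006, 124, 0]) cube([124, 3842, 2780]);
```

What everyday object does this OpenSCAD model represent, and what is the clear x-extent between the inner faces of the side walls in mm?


A single room. The interior width is 2882 mm.

Four walls enclosing a rectangle with a door in the front wall — a room. Outside width 3130 minus two 124 mm walls gives 2882 mm.


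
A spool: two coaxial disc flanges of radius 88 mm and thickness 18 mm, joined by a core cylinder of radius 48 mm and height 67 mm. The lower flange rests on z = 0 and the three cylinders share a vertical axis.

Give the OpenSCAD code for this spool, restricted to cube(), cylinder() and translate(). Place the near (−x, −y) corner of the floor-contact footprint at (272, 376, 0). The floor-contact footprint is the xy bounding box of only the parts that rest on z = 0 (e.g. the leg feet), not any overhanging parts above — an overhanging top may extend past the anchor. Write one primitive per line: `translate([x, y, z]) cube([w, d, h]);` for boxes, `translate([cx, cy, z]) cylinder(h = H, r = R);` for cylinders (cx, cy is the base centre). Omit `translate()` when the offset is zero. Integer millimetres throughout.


translate([360, 464, 0]) cylinder(h = 18, r = 88);
translate([360, 464, 18]) cylinder(h = 67, r = 48);
translate([360, 464, 85]) cylinder(h = 18, r = 88);


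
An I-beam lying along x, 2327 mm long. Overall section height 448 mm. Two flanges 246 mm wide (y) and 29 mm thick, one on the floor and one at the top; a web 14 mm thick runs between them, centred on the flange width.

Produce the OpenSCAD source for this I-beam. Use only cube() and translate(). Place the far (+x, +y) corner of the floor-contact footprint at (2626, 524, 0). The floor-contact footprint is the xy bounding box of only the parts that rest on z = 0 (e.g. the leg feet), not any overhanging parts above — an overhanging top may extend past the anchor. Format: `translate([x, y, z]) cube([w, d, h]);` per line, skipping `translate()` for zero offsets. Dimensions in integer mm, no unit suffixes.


translate([299, 278, 0]) cube([2327, 246, 29]);
translate([299, 394, 29]) cube([2327, 14, 390]);
translate([299, 278, 419]) cube([2327, 246, 29]);


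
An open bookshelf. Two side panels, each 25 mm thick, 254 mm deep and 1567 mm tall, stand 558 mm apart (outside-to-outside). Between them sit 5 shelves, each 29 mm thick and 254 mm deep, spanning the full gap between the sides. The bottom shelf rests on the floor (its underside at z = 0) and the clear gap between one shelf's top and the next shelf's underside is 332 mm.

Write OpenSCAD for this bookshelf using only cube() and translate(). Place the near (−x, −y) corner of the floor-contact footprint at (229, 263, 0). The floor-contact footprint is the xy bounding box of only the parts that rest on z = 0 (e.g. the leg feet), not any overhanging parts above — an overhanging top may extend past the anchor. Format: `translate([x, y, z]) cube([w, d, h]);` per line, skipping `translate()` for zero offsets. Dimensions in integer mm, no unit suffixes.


translate([229, 263, 0]) cube([25, 254, 1567]);
translate([762, 263, 0]) cube([25, 254, 1567]);
translate([254, 263, 0]) cube([508, 254, 29]);
translate([254, 263, 361]) cube([508, 254, 29]);
translate([254, 263, 722]) cube([508, 254, 29]);
translate([254, 263, 1083]) cube([508, 254, 29]);
translate([254, 263, 1444]) cube([508, 254, 29]);


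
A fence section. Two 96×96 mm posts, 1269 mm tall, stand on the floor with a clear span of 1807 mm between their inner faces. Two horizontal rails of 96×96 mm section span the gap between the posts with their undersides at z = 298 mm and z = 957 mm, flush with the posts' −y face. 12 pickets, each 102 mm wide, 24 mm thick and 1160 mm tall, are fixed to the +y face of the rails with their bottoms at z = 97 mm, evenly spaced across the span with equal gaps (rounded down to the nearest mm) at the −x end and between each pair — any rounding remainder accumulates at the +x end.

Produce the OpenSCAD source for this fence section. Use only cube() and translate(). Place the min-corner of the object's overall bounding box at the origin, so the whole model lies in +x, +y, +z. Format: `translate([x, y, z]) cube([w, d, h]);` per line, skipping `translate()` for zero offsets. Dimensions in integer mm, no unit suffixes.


cube([96, 96, 1269]);
translate([1903, 0, 0]) cube([96, 96, 1269]);
translate([96, 0, 298]) cube([1807, 96, 96]);
translate([96, 0, 957]) cube([1807, 96, 96]);
translate([140, 96, 97]) cube([102, 24, 1160]);
translate([286, 96, 97]) cube([102, 24, 1160]);
translate([432, 96, 97]) cube([102, 24, 1160]);
translate([578, 96, 97]) cube([102, 24, 1160]);
translate([724, 96, 97]) cube([102, 24, 1160]);
translate([870, 96, 97]) cube([102, 24, 1160]);
translate([1016, 96, 97]) cube([102, 24, 1160]);
translate([1162, 96, 97]) cube([102, 24, 1160]);
translate([1308, 96, 97]) cube([102, 24, 1160]);
translate([1454, 96, 97]) cube([102, 24, 1160]);
translate([1600, 96, 97]) cube([102, 24, 1160]);
translate([1746, 96, 97]) cube([102, 24, 1160]);


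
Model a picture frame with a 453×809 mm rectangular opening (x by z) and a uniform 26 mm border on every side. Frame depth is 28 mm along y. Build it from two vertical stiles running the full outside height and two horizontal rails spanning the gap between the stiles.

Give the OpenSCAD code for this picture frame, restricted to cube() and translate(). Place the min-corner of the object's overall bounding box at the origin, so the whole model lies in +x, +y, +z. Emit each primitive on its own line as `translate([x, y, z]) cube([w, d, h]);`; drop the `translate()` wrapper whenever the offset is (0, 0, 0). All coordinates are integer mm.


cube([26, 28, 861]);
translate([479, 0, 0]) cube([26, 28, 861]);
translate([26, 0, 0]) cube([453, 28, 26]);
translate([26, 0, 835]) cube([453, 28, 26]);


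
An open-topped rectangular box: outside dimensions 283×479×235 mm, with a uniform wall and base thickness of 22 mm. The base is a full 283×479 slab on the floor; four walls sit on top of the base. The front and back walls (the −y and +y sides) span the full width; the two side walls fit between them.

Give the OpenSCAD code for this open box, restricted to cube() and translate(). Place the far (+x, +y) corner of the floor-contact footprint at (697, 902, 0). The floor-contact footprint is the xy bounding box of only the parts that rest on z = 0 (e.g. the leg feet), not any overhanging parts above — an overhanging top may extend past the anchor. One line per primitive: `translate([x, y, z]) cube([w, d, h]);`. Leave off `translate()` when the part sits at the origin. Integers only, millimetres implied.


translate([414, 423, 0]) cube([283, 479, 22]);
translate([414, 423, 22]) cube([283, 22, 213]);
translate([414, 880, 22]) cube([283, 22, 213]);
translate([414, 445, 22]) cube([22, 435, 213]);
translate([675, 445, 22]) cube([22, 435, 213]);


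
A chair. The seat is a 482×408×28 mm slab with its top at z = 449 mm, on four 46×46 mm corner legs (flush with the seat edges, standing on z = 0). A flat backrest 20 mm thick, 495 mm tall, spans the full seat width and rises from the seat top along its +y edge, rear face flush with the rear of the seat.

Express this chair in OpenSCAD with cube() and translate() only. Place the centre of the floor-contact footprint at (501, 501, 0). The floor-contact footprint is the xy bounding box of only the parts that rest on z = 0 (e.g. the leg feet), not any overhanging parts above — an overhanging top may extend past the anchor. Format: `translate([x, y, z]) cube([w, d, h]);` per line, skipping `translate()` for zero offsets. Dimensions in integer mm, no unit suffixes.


translate([260, 297, 421]) cube([482, 408, 28]);
translate([260, 297, 0]) cube([46, 46, 421]);
translate([696, 297, 0]) cube([46, 46, 421]);
translate([260, 659, 0]) cube([46, 46, 421]);
translate([696, 659, 0]) cube([46, 46, 421]);
translate([260, 685, 449]) cube([482, 20, 495]);


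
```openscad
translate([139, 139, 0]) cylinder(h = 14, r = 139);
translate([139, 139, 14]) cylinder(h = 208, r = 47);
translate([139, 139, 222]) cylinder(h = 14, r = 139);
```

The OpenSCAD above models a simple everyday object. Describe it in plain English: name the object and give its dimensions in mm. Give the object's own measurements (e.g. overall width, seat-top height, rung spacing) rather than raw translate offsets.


A spool: two coaxial disc flanges of radius 139 mm and thickness 14 mm, joined by a core cylinder of radius 47 mm and height 208 mm. The lower flange rests on z = 0 and the three cylinders share a vertical axis.


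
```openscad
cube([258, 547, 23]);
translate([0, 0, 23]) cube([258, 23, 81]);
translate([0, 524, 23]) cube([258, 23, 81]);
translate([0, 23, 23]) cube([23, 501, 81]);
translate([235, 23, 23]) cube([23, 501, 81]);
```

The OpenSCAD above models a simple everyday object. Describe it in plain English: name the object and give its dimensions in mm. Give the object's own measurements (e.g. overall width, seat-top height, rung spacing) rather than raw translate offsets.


An open-topped rectangular box: outside dimensions 258×547×104 mm, with a uniform wall and base thickness of 23 mm. The base is a full 258×547 slab on the floor; four walls sit on top of the base. The front and back walls (the −y and +y sides) span the full width; the two side walls fit between them.


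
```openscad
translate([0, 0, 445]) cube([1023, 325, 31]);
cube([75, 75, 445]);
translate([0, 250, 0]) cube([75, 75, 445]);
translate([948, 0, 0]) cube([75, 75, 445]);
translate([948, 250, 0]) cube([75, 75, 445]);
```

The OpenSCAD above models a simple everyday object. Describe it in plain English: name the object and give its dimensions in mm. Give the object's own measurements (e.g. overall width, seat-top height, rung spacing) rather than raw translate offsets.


A bench: a 1023×325 mm seat slab, 31 mm thick, top at z = 476 mm, on four 75×75 mm square legs flush with the seat corners and standing on z = 0.


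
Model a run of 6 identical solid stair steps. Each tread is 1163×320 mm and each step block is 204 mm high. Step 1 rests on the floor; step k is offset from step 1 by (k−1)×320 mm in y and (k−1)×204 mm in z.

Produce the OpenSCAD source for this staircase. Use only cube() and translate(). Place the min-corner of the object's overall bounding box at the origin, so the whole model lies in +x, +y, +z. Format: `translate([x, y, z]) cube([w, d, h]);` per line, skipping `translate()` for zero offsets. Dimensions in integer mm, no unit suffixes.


cube([1163, 320, 204]);
translate([0, 320, 204]) cube([1163, 320, 204]);
translate([0, 640, 408]) cube([1163, 320, 204]);
translate([0, 960, 612]) cube([1163, 320, 204]);
translate([0, 1280, 816]) cube([1163, 320, 204]);
translate([0, 1600, 1020]) cube([1163, 320, 204]);


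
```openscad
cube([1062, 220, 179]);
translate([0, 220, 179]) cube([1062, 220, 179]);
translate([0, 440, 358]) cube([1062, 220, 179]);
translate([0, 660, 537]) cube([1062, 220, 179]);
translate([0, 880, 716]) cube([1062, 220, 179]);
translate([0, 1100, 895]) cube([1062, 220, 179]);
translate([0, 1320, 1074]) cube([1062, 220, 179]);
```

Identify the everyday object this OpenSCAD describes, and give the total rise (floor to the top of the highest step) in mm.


A staircase. The total rise is 1253 mm.

7 identical blocks, each offset up and back from the previous — a staircase. Each step is 179 mm tall and there are 7 of them, so the total rise is 7 × 179 = 1253 mm.


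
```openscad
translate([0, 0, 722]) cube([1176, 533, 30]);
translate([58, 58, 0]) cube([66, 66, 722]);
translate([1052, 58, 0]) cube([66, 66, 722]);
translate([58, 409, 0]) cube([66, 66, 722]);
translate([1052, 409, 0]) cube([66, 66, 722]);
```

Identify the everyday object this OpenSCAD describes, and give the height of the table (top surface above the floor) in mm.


A table. The table height is 752 mm.

A 1176×533×30 slab sits at z = 722 on four 66 mm square posts — a table. The top surface is at 722 + 30 = 752 mm.


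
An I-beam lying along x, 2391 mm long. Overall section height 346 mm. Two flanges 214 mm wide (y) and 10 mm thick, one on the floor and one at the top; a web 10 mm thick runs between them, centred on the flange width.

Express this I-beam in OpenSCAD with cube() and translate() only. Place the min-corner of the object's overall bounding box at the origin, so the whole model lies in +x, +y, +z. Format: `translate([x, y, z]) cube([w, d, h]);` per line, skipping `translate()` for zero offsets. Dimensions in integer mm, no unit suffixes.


cube([2391, 214, 10]);
translate([0, 102, 10]) cube([2391, 10, 326]);
translate([0, 0, 336]) cube([2391, 214, 10]);


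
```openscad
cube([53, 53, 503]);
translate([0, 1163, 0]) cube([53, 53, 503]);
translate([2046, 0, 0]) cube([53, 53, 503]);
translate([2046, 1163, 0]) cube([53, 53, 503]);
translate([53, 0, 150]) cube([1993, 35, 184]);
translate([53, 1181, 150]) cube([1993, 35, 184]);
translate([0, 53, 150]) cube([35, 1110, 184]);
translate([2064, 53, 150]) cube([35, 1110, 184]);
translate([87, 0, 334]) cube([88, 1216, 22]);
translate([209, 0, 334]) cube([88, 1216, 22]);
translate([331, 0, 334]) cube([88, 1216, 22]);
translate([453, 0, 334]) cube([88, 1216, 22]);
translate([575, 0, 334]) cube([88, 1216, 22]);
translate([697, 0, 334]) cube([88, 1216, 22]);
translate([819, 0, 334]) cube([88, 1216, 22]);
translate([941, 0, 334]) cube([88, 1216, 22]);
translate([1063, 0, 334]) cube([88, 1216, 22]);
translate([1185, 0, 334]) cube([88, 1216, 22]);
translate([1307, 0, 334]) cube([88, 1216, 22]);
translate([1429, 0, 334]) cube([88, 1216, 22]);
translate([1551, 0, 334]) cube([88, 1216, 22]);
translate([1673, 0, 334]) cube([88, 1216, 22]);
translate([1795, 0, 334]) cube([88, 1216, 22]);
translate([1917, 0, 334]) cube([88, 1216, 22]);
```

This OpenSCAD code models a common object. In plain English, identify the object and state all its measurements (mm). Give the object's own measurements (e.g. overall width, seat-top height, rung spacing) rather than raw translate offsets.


A bed frame 2099 mm long (x) by 1216 mm wide (y). Four 53×53 mm corner posts, 503 mm tall, at the corners of the footprint. Four rails of 35 mm thickness and 184 mm height run between adjacent posts with their undersides at z = 150 mm, their outer faces flush with the outside of the frame (the two x-running rails run between the posts' inner faces; the two y-running rails run between the posts' inner faces). 16 slats, each 88 mm wide (x) and 22 mm thick, lie across the top of the two x-running rails, running the full 1216 mm width of the frame in y; along x they sit between the end posts with a 34 mm gap after the −x posts and between neighbouring slats, leaving 41 mm before the +x posts.


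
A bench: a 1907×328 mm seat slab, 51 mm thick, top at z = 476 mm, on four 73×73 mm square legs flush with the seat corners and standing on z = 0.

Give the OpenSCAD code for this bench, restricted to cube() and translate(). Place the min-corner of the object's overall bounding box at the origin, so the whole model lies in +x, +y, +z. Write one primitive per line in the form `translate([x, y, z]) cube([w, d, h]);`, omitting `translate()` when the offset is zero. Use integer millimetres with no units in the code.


translate([0, 0, 425]) cube([1907, 328, 51]);
cube([73, 73, 425]);
translate([0, 255, 0]) cube([73, 73, 425]);
translate([1834, 0, 0]) cube([73, 73, 425]);
translate([1834, 255, 0]) cube([73, 73, 425]);


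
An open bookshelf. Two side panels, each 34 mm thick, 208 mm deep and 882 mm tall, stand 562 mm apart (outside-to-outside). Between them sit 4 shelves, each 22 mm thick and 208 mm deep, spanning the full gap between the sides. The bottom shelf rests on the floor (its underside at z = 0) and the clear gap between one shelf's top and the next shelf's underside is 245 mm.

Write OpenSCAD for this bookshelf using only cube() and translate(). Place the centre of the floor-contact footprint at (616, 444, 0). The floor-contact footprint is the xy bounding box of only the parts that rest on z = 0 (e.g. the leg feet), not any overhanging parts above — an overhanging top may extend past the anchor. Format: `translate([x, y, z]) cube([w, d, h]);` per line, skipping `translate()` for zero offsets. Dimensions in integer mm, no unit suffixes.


translate([335, 340, 0]) cube([34, 208, 882]);
translate([863, 340, 0]) cube([34, 208, 882]);
translate([369, 340, 0]) cube([494, 208, 22]);
translate([369, 340, 267]) cube([494, 208, 22]);
translate([369, 340, 534]) cube([494, 208, 22]);
translate([369, 340, 801]) cube([494, 208, 22]);


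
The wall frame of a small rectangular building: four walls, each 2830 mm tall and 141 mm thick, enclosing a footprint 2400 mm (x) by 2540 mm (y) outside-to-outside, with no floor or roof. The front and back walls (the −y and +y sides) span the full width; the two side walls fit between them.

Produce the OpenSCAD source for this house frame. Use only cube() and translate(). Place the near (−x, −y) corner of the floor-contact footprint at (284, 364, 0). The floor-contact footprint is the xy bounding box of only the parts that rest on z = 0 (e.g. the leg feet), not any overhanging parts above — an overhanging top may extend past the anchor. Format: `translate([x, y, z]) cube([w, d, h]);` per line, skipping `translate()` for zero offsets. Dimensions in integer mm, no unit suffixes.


translate([284, 364, 0]) cube([2400, 141, 2830]);
translate([284, 2763, 0]) cube([2400, 141, 2830]);
translate([284, 505, 0]) cube([141, 2258, 2830]);
translate([2543, 505, 0]) cube([141, 2258, 2830]);


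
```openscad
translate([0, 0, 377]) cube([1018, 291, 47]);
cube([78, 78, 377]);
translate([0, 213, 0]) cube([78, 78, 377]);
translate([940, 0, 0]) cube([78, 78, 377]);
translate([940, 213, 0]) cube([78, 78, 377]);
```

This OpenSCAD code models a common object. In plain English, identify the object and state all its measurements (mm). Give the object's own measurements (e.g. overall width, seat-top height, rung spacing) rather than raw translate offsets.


A long wooden bench with a 1018 mm (x) × 291 mm (y) seat, 47 mm thick, its top surface 424 mm above the floor. Four 78 mm square legs at the seat corners, flush with the edges, run from z = 0 to the seat underside.


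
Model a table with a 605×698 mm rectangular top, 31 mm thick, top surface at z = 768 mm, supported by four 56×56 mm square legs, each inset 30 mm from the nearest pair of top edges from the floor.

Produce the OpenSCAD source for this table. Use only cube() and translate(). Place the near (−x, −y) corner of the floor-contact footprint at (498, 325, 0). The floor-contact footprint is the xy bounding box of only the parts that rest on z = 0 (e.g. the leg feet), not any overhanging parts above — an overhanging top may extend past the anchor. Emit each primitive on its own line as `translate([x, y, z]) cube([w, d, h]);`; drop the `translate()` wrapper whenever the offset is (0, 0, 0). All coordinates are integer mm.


// leg_h = 768 - 31 = 737
translate([468, 295, 737]) cube([605, 698, 31]);
translate([498, 325, 0]) cube([56, 56, 737]);
translate([987, 325, 0]) cube([56, 56, 737]);
translate([498, 907, 0]) cube([56, 56, 737]);
translate([987, 907, 0]) cube([56, 56, 737]);


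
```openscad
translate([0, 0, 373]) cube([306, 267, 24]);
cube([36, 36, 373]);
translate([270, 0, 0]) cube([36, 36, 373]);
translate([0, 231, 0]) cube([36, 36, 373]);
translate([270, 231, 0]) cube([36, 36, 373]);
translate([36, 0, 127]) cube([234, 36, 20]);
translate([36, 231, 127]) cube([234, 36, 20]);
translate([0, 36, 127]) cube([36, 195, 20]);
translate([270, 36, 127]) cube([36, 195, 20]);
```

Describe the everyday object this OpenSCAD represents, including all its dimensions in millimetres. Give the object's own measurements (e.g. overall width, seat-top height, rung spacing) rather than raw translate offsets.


A four-legged stool. The seat is a 306×267×24 mm slab whose top surface is at z = 397 mm; four square legs, each 36×36 mm in cross-section, run from the floor (z = 0) to the underside of the seat, each flush with a corner of the seat. Four stretchers, 36 mm wide and 20 mm tall, connect adjacent legs with their undersides at z = 127 mm, each running between the inner faces of the legs it joins and aligned with the legs' outer faces on the other axis.


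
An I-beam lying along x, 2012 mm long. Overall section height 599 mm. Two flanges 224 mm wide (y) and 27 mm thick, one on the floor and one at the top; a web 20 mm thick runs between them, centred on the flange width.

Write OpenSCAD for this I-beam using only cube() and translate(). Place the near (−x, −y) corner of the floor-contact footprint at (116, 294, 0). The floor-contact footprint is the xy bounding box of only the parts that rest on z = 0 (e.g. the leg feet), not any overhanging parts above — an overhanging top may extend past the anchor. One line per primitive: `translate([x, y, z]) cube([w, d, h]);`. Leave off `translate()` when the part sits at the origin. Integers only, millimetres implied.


translate([116, 294, 0]) cube([2012, 224, 27]);
translate([116, 396, 27]) cube([2012, 20, 545]);
translate([116, 294, 572]) cube([2012, 224, 27]);


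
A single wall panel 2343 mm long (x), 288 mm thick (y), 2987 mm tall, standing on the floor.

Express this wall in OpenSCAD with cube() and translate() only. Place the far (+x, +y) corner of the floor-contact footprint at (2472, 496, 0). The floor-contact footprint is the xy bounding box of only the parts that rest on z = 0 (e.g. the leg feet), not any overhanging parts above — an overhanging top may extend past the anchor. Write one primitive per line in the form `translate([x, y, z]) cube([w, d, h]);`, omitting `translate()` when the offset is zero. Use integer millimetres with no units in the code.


translate([129, 208, 0]) cube([2343, 288, 2987]);


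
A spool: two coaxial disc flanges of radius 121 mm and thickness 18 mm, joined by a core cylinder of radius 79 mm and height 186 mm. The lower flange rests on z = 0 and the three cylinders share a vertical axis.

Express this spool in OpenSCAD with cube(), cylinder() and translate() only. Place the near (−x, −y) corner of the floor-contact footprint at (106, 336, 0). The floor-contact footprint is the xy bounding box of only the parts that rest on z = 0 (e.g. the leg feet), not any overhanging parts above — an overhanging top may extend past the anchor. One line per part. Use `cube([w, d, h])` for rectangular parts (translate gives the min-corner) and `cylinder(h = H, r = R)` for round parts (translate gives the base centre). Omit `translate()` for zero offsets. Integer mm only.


translate([227, 457, 0]) cylinder(h = 18, r = 121);
translate([227, 457, 18]) cylinder(h = 186, r = 79);
translate([227, 457, 204]) cylinder(h = 18, r = 121);


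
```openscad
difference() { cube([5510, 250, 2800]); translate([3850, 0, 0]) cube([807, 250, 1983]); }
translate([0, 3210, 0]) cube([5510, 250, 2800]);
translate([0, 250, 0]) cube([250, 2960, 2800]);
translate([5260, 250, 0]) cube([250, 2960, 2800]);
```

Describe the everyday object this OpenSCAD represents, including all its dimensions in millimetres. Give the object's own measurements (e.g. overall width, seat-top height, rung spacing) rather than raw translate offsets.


A single room: four walls, each 2800 mm tall and 250 mm thick, enclosing an outside footprint 5510×3460 mm (x × y), no floor or roof. The front and back walls (−y and +y sides) run the full x-width; the side walls fit between their inner faces. A door opening 807 mm wide and 1983 mm tall is cut through the front wall from the floor up, its −x edge 3850 mm from the wall's −x end.


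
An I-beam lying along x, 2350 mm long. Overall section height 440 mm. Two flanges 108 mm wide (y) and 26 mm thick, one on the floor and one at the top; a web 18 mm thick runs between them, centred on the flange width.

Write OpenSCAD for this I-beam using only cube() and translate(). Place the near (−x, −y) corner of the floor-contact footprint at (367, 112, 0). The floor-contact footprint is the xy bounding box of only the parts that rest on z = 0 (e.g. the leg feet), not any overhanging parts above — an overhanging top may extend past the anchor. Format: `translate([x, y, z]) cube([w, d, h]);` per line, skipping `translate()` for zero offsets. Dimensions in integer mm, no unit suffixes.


translate([367, 112, 0]) cube([2350, 108, 26]);
translate([367, 157, 26]) cube([2350, 18, 388]);
translate([367, 112, 414]) cube([2350, 108, 26]);


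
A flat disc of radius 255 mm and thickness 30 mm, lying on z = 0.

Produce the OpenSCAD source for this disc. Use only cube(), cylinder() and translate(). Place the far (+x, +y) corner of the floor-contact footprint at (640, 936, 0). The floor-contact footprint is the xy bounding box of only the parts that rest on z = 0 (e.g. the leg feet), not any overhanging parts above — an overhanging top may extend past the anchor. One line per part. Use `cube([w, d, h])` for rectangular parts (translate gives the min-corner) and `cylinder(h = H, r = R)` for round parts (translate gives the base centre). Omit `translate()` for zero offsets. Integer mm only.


translate([385, 681, 0]) cylinder(h = 30, r = 255);


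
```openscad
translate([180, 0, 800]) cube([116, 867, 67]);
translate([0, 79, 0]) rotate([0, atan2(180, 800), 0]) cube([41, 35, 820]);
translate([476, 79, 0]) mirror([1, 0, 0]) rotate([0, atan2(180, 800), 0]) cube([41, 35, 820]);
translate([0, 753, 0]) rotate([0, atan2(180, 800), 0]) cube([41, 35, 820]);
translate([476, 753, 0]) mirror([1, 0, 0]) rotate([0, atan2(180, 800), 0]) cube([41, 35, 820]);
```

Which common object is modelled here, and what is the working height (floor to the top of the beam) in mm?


A sawhorse. The overall height is 867 mm.

A beam across two mirrored pairs of raked legs — a sawhorse. The beam's underside is at z = 800 (matching the legs' vertical rise in atan2(180, 800)) and the beam is 67 mm tall, so its top is at 800 + 67 = 867 mm. The raked legs top out at the beam's underside, so that is the highest point.


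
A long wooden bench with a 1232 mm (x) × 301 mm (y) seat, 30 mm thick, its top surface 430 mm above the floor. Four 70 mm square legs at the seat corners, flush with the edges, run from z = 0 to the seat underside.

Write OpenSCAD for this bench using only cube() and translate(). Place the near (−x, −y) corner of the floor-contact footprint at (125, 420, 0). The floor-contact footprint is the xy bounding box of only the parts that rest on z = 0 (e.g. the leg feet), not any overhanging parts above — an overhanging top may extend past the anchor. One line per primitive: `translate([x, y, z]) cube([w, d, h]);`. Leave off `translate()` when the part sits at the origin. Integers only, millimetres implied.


translate([125, 420, 400]) cube([1232, 301, 30]);
translate([125, 420, 0]) cube([70, 70, 400]);
translate([125, 651, 0]) cube([70, 70, 400]);
translate([1287, 420, 0]) cube([70, 70, 400]);
translate([1287, 651, 0]) cube([70, 70, 400]);


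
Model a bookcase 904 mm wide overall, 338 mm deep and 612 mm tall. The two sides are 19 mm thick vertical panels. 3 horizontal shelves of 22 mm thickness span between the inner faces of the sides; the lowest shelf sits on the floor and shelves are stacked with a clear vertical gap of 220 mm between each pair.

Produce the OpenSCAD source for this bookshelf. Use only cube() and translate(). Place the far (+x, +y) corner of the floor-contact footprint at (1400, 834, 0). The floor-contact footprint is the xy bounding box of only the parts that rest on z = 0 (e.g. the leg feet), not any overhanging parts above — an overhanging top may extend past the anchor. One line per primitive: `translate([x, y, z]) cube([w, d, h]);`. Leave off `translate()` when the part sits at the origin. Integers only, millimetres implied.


translate([496, 496, 0]) cube([19, 338, 612]);
translate([1381, 496, 0]) cube([19, 338, 612]);
translate([515, 496, 0]) cube([866, 338, 22]);
translate([515, 496, 242]) cube([866, 338, 22]);
translate([515, 496, 484]) cube([866, 338, 22]);


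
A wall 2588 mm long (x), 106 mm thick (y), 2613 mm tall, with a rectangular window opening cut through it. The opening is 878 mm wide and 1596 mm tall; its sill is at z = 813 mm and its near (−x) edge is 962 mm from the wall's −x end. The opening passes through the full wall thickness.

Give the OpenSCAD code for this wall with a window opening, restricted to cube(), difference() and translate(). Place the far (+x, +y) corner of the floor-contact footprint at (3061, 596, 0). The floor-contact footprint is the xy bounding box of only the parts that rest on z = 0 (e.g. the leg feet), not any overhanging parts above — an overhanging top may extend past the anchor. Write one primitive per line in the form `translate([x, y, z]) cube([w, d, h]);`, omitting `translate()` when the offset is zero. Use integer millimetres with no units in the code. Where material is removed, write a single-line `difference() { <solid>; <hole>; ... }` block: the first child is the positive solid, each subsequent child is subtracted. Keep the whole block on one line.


difference() { translate([473, 490, 0]) cube([2588, 106, 2613]); translate([1435, 490, 813]) cube([878, 106, 1596]); }


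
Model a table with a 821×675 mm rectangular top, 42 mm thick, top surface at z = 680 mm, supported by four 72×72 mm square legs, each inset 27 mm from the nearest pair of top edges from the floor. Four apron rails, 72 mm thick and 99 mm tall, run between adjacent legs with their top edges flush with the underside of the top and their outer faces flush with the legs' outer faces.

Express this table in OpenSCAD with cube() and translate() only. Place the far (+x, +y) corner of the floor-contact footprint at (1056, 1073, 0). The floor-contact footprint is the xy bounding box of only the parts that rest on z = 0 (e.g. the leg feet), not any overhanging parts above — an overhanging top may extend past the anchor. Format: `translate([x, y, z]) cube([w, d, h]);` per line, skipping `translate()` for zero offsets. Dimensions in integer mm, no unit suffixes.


// leg_h = 680 - 42 = 638
// apron z = 638 - 99 = 539
translate([262, 425, 638]) cube([821, 675, 42]);
translate([289, 452, 0]) cube([72, 72, 638]);
translate([984, 452, 0]) cube([72, 72, 638]);
translate([289, 1001, 0]) cube([72, 72, 638]);
translate([984, 1001, 0]) cube([72, 72, 638]);
translate([361, 452, 539]) cube([623, 72, 99]);
translate([361, 1001, 539]) cube([623, 72, 99]);
translate([289, 524, 539]) cube([72, 477, 99]);
translate([984, 524, 539]) cube([72, 477, 99]);


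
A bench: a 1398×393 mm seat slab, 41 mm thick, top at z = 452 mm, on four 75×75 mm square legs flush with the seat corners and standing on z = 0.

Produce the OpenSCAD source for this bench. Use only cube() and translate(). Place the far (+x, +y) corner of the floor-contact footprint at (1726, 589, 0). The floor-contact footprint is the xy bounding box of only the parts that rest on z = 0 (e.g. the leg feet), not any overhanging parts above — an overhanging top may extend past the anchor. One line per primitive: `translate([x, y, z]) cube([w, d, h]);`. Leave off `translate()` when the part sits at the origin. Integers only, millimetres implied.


// leg_h = 452 − 41 = 411
translate([328, 196, 411]) cube([1398, 393, 41]);
translate([328, 196, 0]) cube([75, 75, 411]);
translate([328, 514, 0]) cube([75, 75, 411]);
translate([1651, 196, 0]) cube([75, 75, 411]);
translate([1651, 514, 0]) cube([75, 75, 411]);


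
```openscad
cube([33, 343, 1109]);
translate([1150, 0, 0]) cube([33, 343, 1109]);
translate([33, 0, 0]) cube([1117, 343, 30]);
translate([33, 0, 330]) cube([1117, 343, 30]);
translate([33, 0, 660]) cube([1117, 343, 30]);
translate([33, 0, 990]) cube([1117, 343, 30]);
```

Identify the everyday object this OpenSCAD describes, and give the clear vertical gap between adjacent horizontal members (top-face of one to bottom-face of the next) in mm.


A bookshelf. The clear shelf gap is 300 mm.

Two tall side panels with 4 horizontal boards between them — a bookshelf. The first two shelf undersides are at z = 0 and z = 330; with shelf thickness 30, the clear gap is 330 − 0 − 30 = 300 mm.


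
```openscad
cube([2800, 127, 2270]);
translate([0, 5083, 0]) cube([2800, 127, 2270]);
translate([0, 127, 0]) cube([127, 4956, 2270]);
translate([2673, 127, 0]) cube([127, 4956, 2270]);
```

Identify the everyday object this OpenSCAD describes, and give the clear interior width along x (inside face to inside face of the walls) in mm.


A house (or room) frame. The interior width is 2546 mm.

Four 2270 mm walls enclosing a rectangle with no floor or roof — a room or house frame. Outside width is 2800 mm and wall thickness is 127 mm, so the interior width is 2800 − 2 × 127 = 2546 mm.


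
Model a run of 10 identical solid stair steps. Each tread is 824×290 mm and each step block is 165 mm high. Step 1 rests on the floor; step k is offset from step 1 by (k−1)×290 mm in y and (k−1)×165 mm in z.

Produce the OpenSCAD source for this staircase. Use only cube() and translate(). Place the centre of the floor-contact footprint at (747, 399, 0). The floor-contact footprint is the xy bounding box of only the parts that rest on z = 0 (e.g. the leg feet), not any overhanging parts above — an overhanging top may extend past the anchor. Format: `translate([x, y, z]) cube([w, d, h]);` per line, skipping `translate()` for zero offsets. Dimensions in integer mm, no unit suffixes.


translate([335, 254, 0]) cube([824, 290, 165]);
translate([335, 544, 165]) cube([824, 290, 165]);
translate([335, 834, 330]) cube([824, 290, 165]);
translate([335, 1124, 495]) cube([824, 290, 165]);
translate([335, 1414, 660]) cube([824, 290, 165]);
translate([335, 1704, 825]) cube([824, 290, 165]);
translate([335, 1994, 990]) cube([824, 290, 165]);
translate([335, 2284, 1155]) cube([824, 290, 165]);
translate([335, 2574, 1320]) cube([824, 290, 165]);
translate([335, 2864, 1485]) cube([824, 290, 165]);


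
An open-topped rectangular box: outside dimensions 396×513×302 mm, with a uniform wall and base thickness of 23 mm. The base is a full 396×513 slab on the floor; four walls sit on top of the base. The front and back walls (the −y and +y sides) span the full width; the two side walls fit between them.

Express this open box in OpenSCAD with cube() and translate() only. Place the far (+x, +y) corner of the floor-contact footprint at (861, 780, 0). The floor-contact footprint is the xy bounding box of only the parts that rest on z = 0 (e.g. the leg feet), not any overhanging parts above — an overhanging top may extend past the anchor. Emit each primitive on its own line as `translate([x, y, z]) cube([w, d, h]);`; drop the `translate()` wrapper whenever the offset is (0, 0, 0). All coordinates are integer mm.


translate([465, 267, 0]) cube([396, 513, 23]);
translate([465, 267, 23]) cube([396, 23, 279]);
translate([465, 757, 23]) cube([396, 23, 279]);
translate([465, 290, 23]) cube([23, 467, 279]);
translate([838, 290, 23]) cube([23, 467, 279]);


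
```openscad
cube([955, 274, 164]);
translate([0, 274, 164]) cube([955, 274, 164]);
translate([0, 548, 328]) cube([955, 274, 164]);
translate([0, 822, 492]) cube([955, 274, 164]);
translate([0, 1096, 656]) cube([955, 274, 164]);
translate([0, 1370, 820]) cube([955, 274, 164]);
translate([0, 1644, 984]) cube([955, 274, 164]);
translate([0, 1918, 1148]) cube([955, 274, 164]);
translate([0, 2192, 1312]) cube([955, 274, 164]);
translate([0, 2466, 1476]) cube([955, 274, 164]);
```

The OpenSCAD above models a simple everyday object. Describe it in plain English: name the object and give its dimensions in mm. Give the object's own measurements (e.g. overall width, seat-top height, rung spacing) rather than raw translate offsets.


A straight staircase of 10 solid steps. Each step is 955 mm wide (x), 274 mm deep (y, the going) and 164 mm tall (the rise). The first step rests on the floor; each subsequent step sits one going further in +y and one rise higher in +z, directly behind and above the previous step with no overlap.


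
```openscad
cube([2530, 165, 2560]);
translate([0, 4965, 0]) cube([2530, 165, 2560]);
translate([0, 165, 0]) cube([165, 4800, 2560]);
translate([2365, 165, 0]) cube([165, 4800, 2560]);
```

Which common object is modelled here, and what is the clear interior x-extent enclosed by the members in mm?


A house (or room) frame. The interior width is 2200 mm.

Four 2560 mm walls enclosing a rectangle with no floor or roof — a room or house frame. Outside width is 2530 mm and wall thickness is 165 mm, so the interior width is 2530 − 2 × 165 = 2200 mm.
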